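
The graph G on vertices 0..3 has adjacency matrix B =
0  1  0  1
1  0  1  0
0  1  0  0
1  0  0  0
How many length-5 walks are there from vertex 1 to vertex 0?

The number of length-5 walks from vertex 1 to vertex 0 is entry (1,0) of B⁵, where B is the adjacency matrix.
B² = [[2, 0, 1, 0], [0, 2, 0, 1], [1, 0, 1, 0], [0, 1, 0, 1]]
B³ = [[0, 3, 0, 2], [3, 0, 2, 0], [0, 2, 0, 1], [2, 0, 1, 0]]
B⁴ = [[5, 0, 3, 0], [0, 5, 0, 3], [3, 0, 2, 0], [0, 3, 0, 2]]
B⁵ = [[0, 8, 0, 5], [8, 0, 5, 0], [0, 5, 0, 3], [5, 0, 3, 0]]

8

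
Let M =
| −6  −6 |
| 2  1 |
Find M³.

[[−84, −114], [38, 49]]

tr M = −5 and det M = 6, so the characteristic polynomial is λ² − (−5)λ + (6) with roots −3 and −2.
Eigenvectors give P = [[−2, −3], [1, 2]] with P⁻¹ = [[−2, −3], [1, 2]], and M = P·diag(−3, −2)·P⁻¹.
Then M³ = P·diag(−27, −8)·P⁻¹ = [[54, 24], [−27, −16]] · [[−2, −3], [1, 2]] = [[−84, −114], [38, 49]].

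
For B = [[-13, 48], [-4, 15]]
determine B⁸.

[[-19679, 78720], [-6560, 26241]]

tr B = 2 and det B = -3, so the characteristic polynomial is λ² − (2)λ + (-3) with roots 3 and -1.
Eigenvectors give P = [[3, 4], [1, 1]] with P⁻¹ = [[-1, 4], [1, -3]], and B = P·diag(3, -1)·P⁻¹.
Then B⁸ = P·diag(6561, 1)·P⁻¹ = [[19683, 4], [6561, 1]] · [[-1, 4], [1, -3]] = [[-19679, 78720], [-6560, 26241]].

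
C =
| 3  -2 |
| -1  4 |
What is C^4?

C^2 = [[11, -14], [-7, 18]]
C^3 = [[47, -78], [-39, 86]]
C^4 = [[219, -406], [-203, 422]]

[[219, -406], [-203, 422]]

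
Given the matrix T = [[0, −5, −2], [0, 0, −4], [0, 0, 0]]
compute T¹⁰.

T is strictly triangular, hence nilpotent: T³ = 0, so T¹⁰ = 0.

[[0, 0, 0], [0, 0, 0], [0, 0, 0]]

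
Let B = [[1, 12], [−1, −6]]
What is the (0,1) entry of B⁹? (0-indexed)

tr B = −5 and det B = 6, so the characteristic polynomial is λ² − (−5)λ + (6) with roots −3 and −2.
Eigenvectors give P = [[3, −4], [−1, 1]] with P⁻¹ = [[−1, −4], [−1, −3]], and B = P·diag(−3, −2)·P⁻¹.
Then B⁹ = P·diag(−19683, −512)·P⁻¹ = [[−59049, 2048], [19683, −512]] · [[−1, −4], [−1, −3]] = [[57001, 230052], [−19171, −77196]].

230052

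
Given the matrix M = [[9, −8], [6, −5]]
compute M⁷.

[[8745, −8744], [6558, −6557]]

tr M = 4 and det M = 3, so the characteristic polynomial is λ² − (4)λ + (3) with roots 3 and 1.
Eigenvectors give P = [[4, 1], [3, 1]] with P⁻¹ = [[1, −1], [−3, 4]], and M = P·diag(3, 1)·P⁻¹.
Then M⁷ = P·diag(2187, 1)·P⁻¹ = [[8748, 1], [6561, 1]] · [[1, −1], [−3, 4]] = [[8745, −8744], [6558, −6557]].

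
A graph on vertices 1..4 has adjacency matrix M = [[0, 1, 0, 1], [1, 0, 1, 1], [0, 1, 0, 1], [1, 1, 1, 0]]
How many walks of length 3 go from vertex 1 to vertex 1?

2

The number of length-3 walks from vertex 1 to vertex 1 is entry (1,1) of M³, where M is the adjacency matrix.
M² = [[2, 1, 2, 1], [1, 3, 1, 2], [2, 1, 2, 1], [1, 2, 1, 3]]
M³ = [[2, 5, 2, 5], [5, 4, 5, 5], [2, 5, 2, 5], [5, 5, 5, 4]]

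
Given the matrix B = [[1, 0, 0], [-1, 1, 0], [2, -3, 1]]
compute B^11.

B = I + N where N = [[0, 0, 0], [-1, 0, 0], [2, -3, 0]] is strictly lower-triangular, so N^3 = 0.
(I + N)^11 = I + 11·N + 55·N^2 = [[1, 0, 0], [-11, 1, 0], [187, -33, 1]].

[[1, 0, 0], [-11, 1, 0], [187, -33, 1]]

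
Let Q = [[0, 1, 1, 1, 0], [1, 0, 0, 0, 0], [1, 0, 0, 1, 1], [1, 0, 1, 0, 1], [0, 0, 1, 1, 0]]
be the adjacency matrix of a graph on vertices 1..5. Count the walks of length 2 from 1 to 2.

The number of length-2 walks from vertex 1 to vertex 2 is entry (1,2) of Q², where Q is the adjacency matrix.
Q² = [[3, 0, 1, 1, 2], [0, 1, 1, 1, 0], [1, 1, 3, 2, 1], [1, 1, 2, 3, 1], [2, 0, 1, 1, 2]]

0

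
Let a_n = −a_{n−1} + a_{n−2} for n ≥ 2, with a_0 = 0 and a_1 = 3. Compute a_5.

With companion matrix C = [[−1, 1], [1, 0]], [a_n, a_{n−1}]ᵀ = C·[a_{n−1}, a_{n−2}]ᵀ, so [a_5, a_4]ᵀ = C⁴·[a_1, a_0]ᵀ.
C⁴ = [[5, −3], [−3, 2]], giving [a_5, a_4]ᵀ = [[15], [−9]].

15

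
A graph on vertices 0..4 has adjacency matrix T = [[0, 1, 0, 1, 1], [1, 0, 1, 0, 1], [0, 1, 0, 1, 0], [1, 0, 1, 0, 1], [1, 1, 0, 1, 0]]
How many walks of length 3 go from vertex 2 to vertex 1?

6

The number of length-3 walks from vertex 2 to vertex 1 is entry (2,1) of T^3, where T is the adjacency matrix.
T^2 = [[3, 1, 2, 1, 2], [1, 3, 0, 3, 1], [2, 0, 2, 0, 2], [1, 3, 0, 3, 1], [2, 1, 2, 1, 3]]
T^3 = [[4, 7, 2, 7, 5], [7, 2, 6, 2, 7], [2, 6, 0, 6, 2], [7, 2, 6, 2, 7], [5, 7, 2, 7, 4]]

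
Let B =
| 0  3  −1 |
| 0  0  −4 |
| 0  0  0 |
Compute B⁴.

B is strictly triangular, hence nilpotent: B³ = 0, so B⁴ = 0.

[[0, 0, 0], [0, 0, 0], [0, 0, 0]]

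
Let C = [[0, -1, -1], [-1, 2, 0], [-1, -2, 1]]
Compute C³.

C² = [[2, 0, -1], [-2, 5, 1], [1, -5, 2]]
C³ = [[1, 0, -3], [-6, 10, 3], [3, -15, 1]]

[[1, 0, -3], [-6, 10, 3], [3, -15, 1]]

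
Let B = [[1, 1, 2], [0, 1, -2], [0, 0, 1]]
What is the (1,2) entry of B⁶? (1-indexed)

6

B = I + N where N = [[0, 1, 2], [0, 0, -2], [0, 0, 0]] is strictly upper-triangular, so N³ = 0.
(I + N)⁶ = I + 6·N + 15·N² = [[1, 6, -18], [0, 1, -12], [0, 0, 1]].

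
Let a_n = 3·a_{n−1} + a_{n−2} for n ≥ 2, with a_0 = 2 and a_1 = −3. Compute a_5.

With companion matrix M = [[3, 1], [1, 0]], [a_n, a_{n−1}]ᵀ = M·[a_{n−1}, a_{n−2}]ᵀ, so [a_5, a_4]ᵀ = M⁴·[a_1, a_0]ᵀ.
M⁴ = [[109, 33], [33, 10]], giving [a_5, a_4]ᵀ = [[−261], [−79]].

−261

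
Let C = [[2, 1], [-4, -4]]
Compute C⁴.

[[-16, -24], [96, 128]]

C² = [[0, -2], [8, 12]]
C³ = [[8, 8], [-32, -40]]
C⁴ = [[-16, -24], [96, 128]]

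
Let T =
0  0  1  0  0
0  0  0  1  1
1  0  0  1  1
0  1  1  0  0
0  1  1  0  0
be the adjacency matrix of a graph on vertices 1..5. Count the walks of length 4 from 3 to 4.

0

The number of length-4 walks from vertex 3 to vertex 4 is entry (3,4) of T⁴, where T is the adjacency matrix.
T² = [[1, 0, 0, 1, 1], [0, 2, 2, 0, 0], [0, 2, 3, 0, 0], [1, 0, 0, 2, 2], [1, 0, 0, 2, 2]]
T³ = [[0, 2, 3, 0, 0], [2, 0, 0, 4, 4], [3, 0, 0, 5, 5], [0, 4, 5, 0, 0], [0, 4, 5, 0, 0]]
T⁴ = [[3, 0, 0, 5, 5], [0, 8, 10, 0, 0], [0, 10, 13, 0, 0], [5, 0, 0, 9, 9], [5, 0, 0, 9, 9]]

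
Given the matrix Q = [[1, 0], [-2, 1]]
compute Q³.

[[1, 0], [-6, 1]]

Q = I + N where N = [[0, 0], [-2, 0]] is strictly lower-triangular, so N² = 0.
(I + N)³ = I + 3·N = [[1, 0], [-6, 1]].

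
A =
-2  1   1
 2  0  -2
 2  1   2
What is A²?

[[8, -1, -2], [-8, 0, -2], [2, 4, 4]]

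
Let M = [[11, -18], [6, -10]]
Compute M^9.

tr M = 1 and det M = -2, so the characteristic polynomial is λ² − (1)λ + (-2) with roots -1 and 2.
Eigenvectors give P = [[-3, 2], [-2, 1]] with P⁻¹ = [[1, -2], [2, -3]], and M = P·diag(-1, 2)·P⁻¹.
Then M^9 = P·diag(-1, 512)·P⁻¹ = [[3, 1024], [2, 512]] · [[1, -2], [2, -3]] = [[2051, -3078], [1026, -1540]].

[[2051, -3078], [1026, -1540]]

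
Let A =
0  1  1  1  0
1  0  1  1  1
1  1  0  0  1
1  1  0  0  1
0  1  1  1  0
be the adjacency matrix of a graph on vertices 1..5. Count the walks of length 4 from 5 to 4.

The number of length-4 walks from vertex 5 to vertex 4 is entry (5,4) of A⁴, where A is the adjacency matrix.
A² = [[3, 2, 1, 1, 3], [2, 4, 2, 2, 2], [1, 2, 3, 3, 1], [1, 2, 3, 3, 1], [3, 2, 1, 1, 3]]
A³ = [[4, 8, 8, 8, 4], [8, 8, 8, 8, 8], [8, 8, 4, 4, 8], [8, 8, 4, 4, 8], [4, 8, 8, 8, 4]]
A⁴ = [[24, 24, 16, 16, 24], [24, 32, 24, 24, 24], [16, 24, 24, 24, 16], [16, 24, 24, 24, 16], [24, 24, 16, 16, 24]]

16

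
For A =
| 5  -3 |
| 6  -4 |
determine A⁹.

tr A = 1 and det A = -2, so the characteristic polynomial is λ² − (1)λ + (-2) with roots 2 and -1.
Eigenvectors give P = [[-1, -1], [-1, -2]] with P⁻¹ = [[-2, 1], [1, -1]], and A = P·diag(2, -1)·P⁻¹.
Then A⁹ = P·diag(512, -1)·P⁻¹ = [[-512, 1], [-512, 2]] · [[-2, 1], [1, -1]] = [[1025, -513], [1026, -514]].

[[1025, -513], [1026, -514]]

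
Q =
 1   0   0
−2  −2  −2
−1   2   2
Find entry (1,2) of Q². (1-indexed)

0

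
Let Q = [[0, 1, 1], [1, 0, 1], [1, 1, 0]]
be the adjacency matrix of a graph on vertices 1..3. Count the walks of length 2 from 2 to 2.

2

The number of length-2 walks from vertex 2 to vertex 2 is entry (2,2) of Q², where Q is the adjacency matrix.
Q² = [[2, 1, 1], [1, 2, 1], [1, 1, 2]]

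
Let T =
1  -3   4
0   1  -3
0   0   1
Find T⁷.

[[1, -21, 217], [0, 1, -21], [0, 0, 1]]

T = I + N where N = [[0, -3, 4], [0, 0, -3], [0, 0, 0]] is strictly upper-triangular, so N³ = 0.
(I + N)⁷ = I + 7·N + 21·N² = [[1, -21, 217], [0, 1, -21], [0, 0, 1]].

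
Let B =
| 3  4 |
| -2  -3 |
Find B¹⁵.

[[3, 4], [-2, -3]]

B² = I (check: tr B = 0 and det B = -1), so B¹⁵ = B since 15 is odd.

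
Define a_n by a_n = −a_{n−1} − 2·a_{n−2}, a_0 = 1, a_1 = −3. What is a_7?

−11

With companion matrix C = [[−1, −2], [1, 0]], [a_n, a_{n−1}]ᵀ = C·[a_{n−1}, a_{n−2}]ᵀ, so [a_7, a_6]ᵀ = C⁶·[a_1, a_0]ᵀ.
C⁶ = [[7, 10], [−5, 2]], giving [a_7, a_6]ᵀ = [[−11], [17]].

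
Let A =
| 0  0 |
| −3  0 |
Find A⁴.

[[0, 0], [0, 0]]

A is strictly triangular, hence nilpotent: A² = 0, so A⁴ = 0.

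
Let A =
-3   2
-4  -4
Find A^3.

[[53, 58], [-116, 24]]

A^2 = [[1, -14], [28, 8]]
A^3 = [[53, 58], [-116, 24]]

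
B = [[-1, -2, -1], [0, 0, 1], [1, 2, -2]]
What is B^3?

[[1, 2, -2], [-3, -6, 5], [8, 16, -13]]

B^2 = [[0, 0, 1], [1, 2, -2], [-3, -6, 5]]
B^3 = [[1, 2, -2], [-3, -6, 5], [8, 16, -13]]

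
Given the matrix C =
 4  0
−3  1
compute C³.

[[64, 0], [−63, 1]]

C² = [[16, 0], [−15, 1]]
C³ = [[64, 0], [−63, 1]]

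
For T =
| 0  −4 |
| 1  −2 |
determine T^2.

[[−4, 8], [−2, 0]]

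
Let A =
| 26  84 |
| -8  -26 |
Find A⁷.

tr A = 0 and det A = -4, so the characteristic polynomial is λ² − (0)λ + (-4) with roots 2 and -2.
Eigenvectors give P = [[7, -3], [-2, 1]] with P⁻¹ = [[1, 3], [2, 7]], and A = P·diag(2, -2)·P⁻¹.
Then A⁷ = P·diag(128, -128)·P⁻¹ = [[896, 384], [-256, -128]] · [[1, 3], [2, 7]] = [[1664, 5376], [-512, -1664]].

[[1664, 5376], [-512, -1664]]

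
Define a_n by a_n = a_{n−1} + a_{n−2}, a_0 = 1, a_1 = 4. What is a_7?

With companion matrix Q = [[1, 1], [1, 0]], [a_n, a_{n−1}]ᵀ = Q·[a_{n−1}, a_{n−2}]ᵀ, so [a_7, a_6]ᵀ = Q^6·[a_1, a_0]ᵀ.
Q^6 = [[13, 8], [8, 5]], giving [a_7, a_6]ᵀ = [[60], [37]].

60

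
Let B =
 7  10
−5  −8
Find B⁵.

tr B = −1 and det B = −6, so the characteristic polynomial is λ² − (−1)λ + (−6) with roots 2 and −3.
Eigenvectors give P = [[2, −1], [−1, 1]] with P⁻¹ = [[1, 1], [1, 2]], and B = P·diag(2, −3)·P⁻¹.
Then B⁵ = P·diag(32, −243)·P⁻¹ = [[64, 243], [−32, −243]] · [[1, 1], [1, 2]] = [[307, 550], [−275, −518]].

[[307, 550], [−275, −518]]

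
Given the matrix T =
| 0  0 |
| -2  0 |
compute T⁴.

T is strictly triangular, hence nilpotent: T² = 0, so T⁴ = 0.

[[0, 0], [0, 0]]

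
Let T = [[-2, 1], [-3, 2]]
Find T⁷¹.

T² = I (check: tr T = 0 and det T = -1), so T⁷¹ = T since 71 is odd.

[[-2, 1], [-3, 2]]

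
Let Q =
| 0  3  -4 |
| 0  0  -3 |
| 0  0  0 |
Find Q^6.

[[0, 0, 0], [0, 0, 0], [0, 0, 0]]

Q is strictly triangular, hence nilpotent: Q^3 = 0, so Q^6 = 0.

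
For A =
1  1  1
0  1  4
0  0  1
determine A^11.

[[1, 11, 231], [0, 1, 44], [0, 0, 1]]

A = I + N where N = [[0, 1, 1], [0, 0, 4], [0, 0, 0]] is strictly upper-triangular, so N^3 = 0.
(I + N)^11 = I + 11·N + 55·N^2 = [[1, 11, 231], [0, 1, 44], [0, 0, 1]].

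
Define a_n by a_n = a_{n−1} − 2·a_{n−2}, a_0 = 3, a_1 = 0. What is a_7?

With companion matrix A = [[1, −2], [1, 0]], [a_n, a_{n−1}]ᵀ = A·[a_{n−1}, a_{n−2}]ᵀ, so [a_7, a_6]ᵀ = A⁶·[a_1, a_0]ᵀ.
A⁶ = [[7, −10], [5, 2]], giving [a_7, a_6]ᵀ = [[−30], [6]].

−30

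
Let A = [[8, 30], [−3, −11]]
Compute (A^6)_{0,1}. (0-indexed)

−1890

tr A = −3 and det A = 2, so the characteristic polynomial is λ² − (−3)λ + (2) with roots −2 and −1.
Eigenvectors give P = [[3, 10], [−1, −3]] with P⁻¹ = [[−3, −10], [1, 3]], and A = P·diag(−2, −1)·P⁻¹.
Then A^6 = P·diag(64, 1)·P⁻¹ = [[192, 10], [−64, −3]] · [[−3, −10], [1, 3]] = [[−566, −1890], [189, 631]].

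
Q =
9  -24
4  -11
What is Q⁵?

tr Q = -2 and det Q = -3, so the characteristic polynomial is λ² − (-2)λ + (-3) with roots 1 and -3.
Eigenvectors give P = [[3, 2], [1, 1]] with P⁻¹ = [[1, -2], [-1, 3]], and Q = P·diag(1, -3)·P⁻¹.
Then Q⁵ = P·diag(1, -243)·P⁻¹ = [[3, -486], [1, -243]] · [[1, -2], [-1, 3]] = [[489, -1464], [244, -731]].

[[489, -1464], [244, -731]]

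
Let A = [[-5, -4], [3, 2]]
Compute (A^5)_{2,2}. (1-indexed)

92

tr A = -3 and det A = 2, so the characteristic polynomial is λ² − (-3)λ + (2) with roots -1 and -2.
Eigenvectors give P = [[-1, 4], [1, -3]] with P⁻¹ = [[3, 4], [1, 1]], and A = P·diag(-1, -2)·P⁻¹.
Then A^5 = P·diag(-1, -32)·P⁻¹ = [[1, -128], [-1, 96]] · [[3, 4], [1, 1]] = [[-125, -124], [93, 92]].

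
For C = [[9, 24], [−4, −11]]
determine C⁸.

tr C = −2 and det C = −3, so the characteristic polynomial is λ² − (−2)λ + (−3) with roots −3 and 1.
Eigenvectors give P = [[−2, 3], [1, −1]] with P⁻¹ = [[1, 3], [1, 2]], and C = P·diag(−3, 1)·P⁻¹.
Then C⁸ = P·diag(6561, 1)·P⁻¹ = [[−13122, 3], [6561, −1]] · [[1, 3], [1, 2]] = [[−13119, −39360], [6560, 19681]].

[[−13119, −39360], [6560, 19681]]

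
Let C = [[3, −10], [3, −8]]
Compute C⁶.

tr C = −5 and det C = 6, so the characteristic polynomial is λ² − (−5)λ + (6) with roots −2 and −3.
Eigenvectors give P = [[−2, −5], [−1, −3]] with P⁻¹ = [[−3, 5], [1, −2]], and C = P·diag(−2, −3)·P⁻¹.
Then C⁶ = P·diag(64, 729)·P⁻¹ = [[−128, −3645], [−64, −2187]] · [[−3, 5], [1, −2]] = [[−3261, 6650], [−1995, 4054]].

[[−3261, 6650], [−1995, 4054]]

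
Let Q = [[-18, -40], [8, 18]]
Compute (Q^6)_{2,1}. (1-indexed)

tr Q = 0 and det Q = -4, so the characteristic polynomial is λ² − (0)λ + (-4) with roots -2 and 2.
Eigenvectors give P = [[5, -2], [-2, 1]] with P⁻¹ = [[1, 2], [2, 5]], and Q = P·diag(-2, 2)·P⁻¹.
Then Q^6 = P·diag(64, 64)·P⁻¹ = [[320, -128], [-128, 64]] · [[1, 2], [2, 5]] = [[64, 0], [0, 64]].

0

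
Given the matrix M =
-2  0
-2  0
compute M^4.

[[16, 0], [16, 0]]

M^2 = [[4, 0], [4, 0]]
M^3 = [[-8, 0], [-8, 0]]
M^4 = [[16, 0], [16, 0]]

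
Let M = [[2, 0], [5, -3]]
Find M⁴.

[[16, 0], [-65, 81]]

tr M = -1 and det M = -6, so the characteristic polynomial is λ² − (-1)λ + (-6) with roots 2 and -3.
Eigenvectors give P = [[1, 0], [1, -1]] with P⁻¹ = [[1, 0], [1, -1]], and M = P·diag(2, -3)·P⁻¹.
Then M⁴ = P·diag(16, 81)·P⁻¹ = [[16, 0], [16, -81]] · [[1, 0], [1, -1]] = [[16, 0], [-65, 81]].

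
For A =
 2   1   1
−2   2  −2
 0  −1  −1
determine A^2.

[[2, 3, −1], [−8, 4, −4], [2, −1, 3]]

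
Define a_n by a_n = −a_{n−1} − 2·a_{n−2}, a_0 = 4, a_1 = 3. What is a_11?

−19

With companion matrix C = [[−1, −2], [1, 0]], [a_n, a_{n−1}]ᵀ = C·[a_{n−1}, a_{n−2}]ᵀ, so [a_11, a_10]ᵀ = C^10·[a_1, a_0]ᵀ.
C^10 = [[23, −22], [11, 34]], giving [a_11, a_10]ᵀ = [[−19], [169]].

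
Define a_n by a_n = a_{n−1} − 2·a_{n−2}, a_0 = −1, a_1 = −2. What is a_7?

With companion matrix B = [[1, −2], [1, 0]], [a_n, a_{n−1}]ᵀ = B·[a_{n−1}, a_{n−2}]ᵀ, so [a_7, a_6]ᵀ = B^6·[a_1, a_0]ᵀ.
B^6 = [[7, −10], [5, 2]], giving [a_7, a_6]ᵀ = [[−4], [−12]].

−4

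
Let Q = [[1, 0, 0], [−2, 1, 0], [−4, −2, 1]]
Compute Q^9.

Q = I + N where N = [[0, 0, 0], [−2, 0, 0], [−4, −2, 0]] is strictly lower-triangular, so N^3 = 0.
(I + N)^9 = I + 9·N + 36·N^2 = [[1, 0, 0], [−18, 1, 0], [108, −18, 1]].

[[1, 0, 0], [−18, 1, 0], [108, −18, 1]]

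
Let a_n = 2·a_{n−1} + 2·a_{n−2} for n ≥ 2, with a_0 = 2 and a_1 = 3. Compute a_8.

With companion matrix C = [[2, 2], [1, 0]], [a_n, a_{n−1}]ᵀ = C·[a_{n−1}, a_{n−2}]ᵀ, so [a_8, a_7]ᵀ = C⁷·[a_1, a_0]ᵀ.
C⁷ = [[896, 656], [328, 240]], giving [a_8, a_7]ᵀ = [[4000], [1464]].

4000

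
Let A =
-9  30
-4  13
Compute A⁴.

tr A = 4 and det A = 3, so the characteristic polynomial is λ² − (4)λ + (3) with roots 3 and 1.
Eigenvectors give P = [[-5, 3], [-2, 1]] with P⁻¹ = [[1, -3], [2, -5]], and A = P·diag(3, 1)·P⁻¹.
Then A⁴ = P·diag(81, 1)·P⁻¹ = [[-405, 3], [-162, 1]] · [[1, -3], [2, -5]] = [[-399, 1200], [-160, 481]].

[[-399, 1200], [-160, 481]]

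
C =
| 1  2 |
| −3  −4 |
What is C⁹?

[[1021, 1022], [−1533, −1534]]

tr C = −3 and det C = 2, so the characteristic polynomial is λ² − (−3)λ + (2) with roots −2 and −1.
Eigenvectors give P = [[−2, −1], [3, 1]] with P⁻¹ = [[1, 1], [−3, −2]], and C = P·diag(−2, −1)·P⁻¹.
Then C⁹ = P·diag(−512, −1)·P⁻¹ = [[1024, 1], [−1536, −1]] · [[1, 1], [−3, −2]] = [[1021, 1022], [−1533, −1534]].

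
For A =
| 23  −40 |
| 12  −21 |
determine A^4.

tr A = 2 and det A = −3, so the characteristic polynomial is λ² − (2)λ + (−3) with roots −1 and 3.
Eigenvectors give P = [[−5, 2], [−3, 1]] with P⁻¹ = [[1, −2], [3, −5]], and A = P·diag(−1, 3)·P⁻¹.
Then A^4 = P·diag(1, 81)·P⁻¹ = [[−5, 162], [−3, 81]] · [[1, −2], [3, −5]] = [[481, −800], [240, −399]].

[[481, −800], [240, −399]]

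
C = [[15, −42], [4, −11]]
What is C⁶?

tr C = 4 and det C = 3, so the characteristic polynomial is λ² − (4)λ + (3) with roots 1 and 3.
Eigenvectors give P = [[3, 7], [1, 2]] with P⁻¹ = [[−2, 7], [1, −3]], and C = P·diag(1, 3)·P⁻¹.
Then C⁶ = P·diag(1, 729)·P⁻¹ = [[3, 5103], [1, 1458]] · [[−2, 7], [1, −3]] = [[5097, −15288], [1456, −4367]].

[[5097, −15288], [1456, −4367]]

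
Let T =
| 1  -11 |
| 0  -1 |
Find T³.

T² = I (check: tr T = 0 and det T = -1), so T³ = T since 3 is odd.

[[1, -11], [0, -1]]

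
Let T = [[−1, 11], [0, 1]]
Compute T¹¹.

[[−1, 11], [0, 1]]

T² = I (check: tr T = 0 and det T = −1), so T¹¹ = T since 11 is odd.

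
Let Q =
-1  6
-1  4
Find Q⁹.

tr Q = 3 and det Q = 2, so the characteristic polynomial is λ² − (3)λ + (2) with roots 1 and 2.
Eigenvectors give P = [[3, -2], [1, -1]] with P⁻¹ = [[1, -2], [1, -3]], and Q = P·diag(1, 2)·P⁻¹.
Then Q⁹ = P·diag(1, 512)·P⁻¹ = [[3, -1024], [1, -512]] · [[1, -2], [1, -3]] = [[-1021, 3066], [-511, 1534]].

[[-1021, 3066], [-511, 1534]]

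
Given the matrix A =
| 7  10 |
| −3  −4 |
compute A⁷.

tr A = 3 and det A = 2, so the characteristic polynomial is λ² − (3)λ + (2) with roots 1 and 2.
Eigenvectors give P = [[5, 2], [−3, −1]] with P⁻¹ = [[−1, −2], [3, 5]], and A = P·diag(1, 2)·P⁻¹.
Then A⁷ = P·diag(1, 128)·P⁻¹ = [[5, 256], [−3, −128]] · [[−1, −2], [3, 5]] = [[763, 1270], [−381, −634]].

[[763, 1270], [−381, −634]]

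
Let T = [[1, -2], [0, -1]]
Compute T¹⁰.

T² = I (check: tr T = 0 and det T = -1), so T¹⁰ = I since 10 is even.

[[1, 0], [0, 1]]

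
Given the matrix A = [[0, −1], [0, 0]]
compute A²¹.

[[0, 0], [0, 0]]

A is strictly triangular, hence nilpotent: A² = 0, so A²¹ = 0.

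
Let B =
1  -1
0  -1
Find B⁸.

[[1, 0], [0, 1]]

B² = I (check: tr B = 0 and det B = -1), so B⁸ = I since 8 is even.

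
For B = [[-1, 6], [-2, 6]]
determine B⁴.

[[-179, 390], [-130, 276]]

tr B = 5 and det B = 6, so the characteristic polynomial is λ² − (5)λ + (6) with roots 2 and 3.
Eigenvectors give P = [[2, -3], [1, -2]] with P⁻¹ = [[2, -3], [1, -2]], and B = P·diag(2, 3)·P⁻¹.
Then B⁴ = P·diag(16, 81)·P⁻¹ = [[32, -243], [16, -162]] · [[2, -3], [1, -2]] = [[-179, 390], [-130, 276]].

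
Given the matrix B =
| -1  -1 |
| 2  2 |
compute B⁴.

[[-1, -1], [2, 2]]

B² = B (a projection; rank 1, trace 1), so B⁴ = B.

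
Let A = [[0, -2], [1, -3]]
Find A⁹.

tr A = -3 and det A = 2, so the characteristic polynomial is λ² − (-3)λ + (2) with roots -2 and -1.
Eigenvectors give P = [[-1, -2], [-1, -1]] with P⁻¹ = [[1, -2], [-1, 1]], and A = P·diag(-2, -1)·P⁻¹.
Then A⁹ = P·diag(-512, -1)·P⁻¹ = [[512, 2], [512, 1]] · [[1, -2], [-1, 1]] = [[510, -1022], [511, -1023]].

[[510, -1022], [511, -1023]]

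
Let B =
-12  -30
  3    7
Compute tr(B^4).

97

tr B = -5 and det B = 6, so the characteristic polynomial is λ² − (-5)λ + (6) with roots -2 and -3.
Eigenvectors give P = [[-3, 10], [1, -3]] with P⁻¹ = [[3, 10], [1, 3]], and B = P·diag(-2, -3)·P⁻¹.
Then B^4 = P·diag(16, 81)·P⁻¹ = [[-48, 810], [16, -243]] · [[3, 10], [1, 3]] = [[666, 1950], [-195, -569]].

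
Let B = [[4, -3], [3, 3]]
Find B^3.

[[-35, -84], [84, -63]]

B^2 = [[7, -21], [21, 0]]
B^3 = [[-35, -84], [84, -63]]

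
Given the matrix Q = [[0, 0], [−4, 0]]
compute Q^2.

[[0, 0], [0, 0]]

Q is strictly triangular, hence nilpotent: Q^2 = 0, so Q^2 = 0.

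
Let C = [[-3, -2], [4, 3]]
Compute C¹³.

[[-3, -2], [4, 3]]

C² = I (check: tr C = 0 and det C = -1), so C¹³ = C since 13 is odd.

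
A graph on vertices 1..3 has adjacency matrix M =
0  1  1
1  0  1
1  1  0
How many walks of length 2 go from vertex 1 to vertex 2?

1

The number of length-2 walks from vertex 1 to vertex 2 is entry (1,2) of M², where M is the adjacency matrix.
M² = [[2, 1, 1], [1, 2, 1], [1, 1, 2]]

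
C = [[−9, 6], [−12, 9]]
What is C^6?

[[729, 0], [0, 729]]

tr C = 0 and det C = −9, so the characteristic polynomial is λ² − (0)λ + (−9) with roots 3 and −3.
Eigenvectors give P = [[−1, 1], [−2, 1]] with P⁻¹ = [[1, −1], [2, −1]], and C = P·diag(3, −3)·P⁻¹.
Then C^6 = P·diag(729, 729)·P⁻¹ = [[−729, 729], [−1458, 729]] · [[1, −1], [2, −1]] = [[729, 0], [0, 729]].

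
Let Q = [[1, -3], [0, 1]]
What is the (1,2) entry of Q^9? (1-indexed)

-27

Q = I + N where N = [[0, -3], [0, 0]] is strictly upper-triangular, so N^2 = 0.
(I + N)^9 = I + 9·N = [[1, -27], [0, 1]].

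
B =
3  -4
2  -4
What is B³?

[[11, -20], [10, -24]]

B² = [[1, 4], [-2, 8]]
B³ = [[11, -20], [10, -24]]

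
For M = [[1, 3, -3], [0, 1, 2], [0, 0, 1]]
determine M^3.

[[1, 9, 9], [0, 1, 6], [0, 0, 1]]

M = I + N where N = [[0, 3, -3], [0, 0, 2], [0, 0, 0]] is strictly upper-triangular, so N^3 = 0.
(I + N)^3 = I + 3·N + 3·N^2 = [[1, 9, 9], [0, 1, 6], [0, 0, 1]].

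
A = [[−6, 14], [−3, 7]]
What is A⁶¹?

[[−6, 14], [−3, 7]]

A² = A (a projection; rank 1, trace 1), so A⁶¹ = A.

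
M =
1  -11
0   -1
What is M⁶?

M² = I (check: tr M = 0 and det M = -1), so M⁶ = I since 6 is even.

[[1, 0], [0, 1]]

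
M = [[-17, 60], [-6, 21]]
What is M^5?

tr M = 4 and det M = 3, so the characteristic polynomial is λ² − (4)λ + (3) with roots 3 and 1.
Eigenvectors give P = [[-3, 10], [-1, 3]] with P⁻¹ = [[3, -10], [1, -3]], and M = P·diag(3, 1)·P⁻¹.
Then M^5 = P·diag(243, 1)·P⁻¹ = [[-729, 10], [-243, 3]] · [[3, -10], [1, -3]] = [[-2177, 7260], [-726, 2421]].

[[-2177, 7260], [-726, 2421]]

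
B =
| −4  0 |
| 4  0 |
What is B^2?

[[16, 0], [−16, 0]]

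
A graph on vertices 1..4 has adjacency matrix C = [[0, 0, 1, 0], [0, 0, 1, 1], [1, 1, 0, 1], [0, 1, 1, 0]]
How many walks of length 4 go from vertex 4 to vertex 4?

The number of length-4 walks from vertex 4 to vertex 4 is entry (4,4) of C^4, where C is the adjacency matrix.
C^2 = [[1, 1, 0, 1], [1, 2, 1, 1], [0, 1, 3, 1], [1, 1, 1, 2]]
C^3 = [[0, 1, 3, 1], [1, 2, 4, 3], [3, 4, 2, 4], [1, 3, 4, 2]]
C^4 = [[3, 4, 2, 4], [4, 7, 6, 6], [2, 6, 11, 6], [4, 6, 6, 7]]

7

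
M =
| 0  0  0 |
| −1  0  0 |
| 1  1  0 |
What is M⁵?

[[0, 0, 0], [0, 0, 0], [0, 0, 0]]

M is strictly triangular, hence nilpotent: M³ = 0, so M⁵ = 0.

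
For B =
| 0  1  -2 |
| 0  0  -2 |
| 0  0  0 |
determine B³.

[[0, 0, 0], [0, 0, 0], [0, 0, 0]]

B is strictly triangular, hence nilpotent: B³ = 0, so B³ = 0.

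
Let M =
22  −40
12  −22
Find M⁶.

tr M = 0 and det M = −4, so the characteristic polynomial is λ² − (0)λ + (−4) with roots −2 and 2.
Eigenvectors give P = [[−5, 2], [−3, 1]] with P⁻¹ = [[1, −2], [3, −5]], and M = P·diag(−2, 2)·P⁻¹.
Then M⁶ = P·diag(64, 64)·P⁻¹ = [[−320, 128], [−192, 64]] · [[1, −2], [3, −5]] = [[64, 0], [0, 64]].

[[64, 0], [0, 64]]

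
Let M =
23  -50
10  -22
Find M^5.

[[1343, -2750], [550, -1132]]

tr M = 1 and det M = -6, so the characteristic polynomial is λ² − (1)λ + (-6) with roots 3 and -2.
Eigenvectors give P = [[5, 2], [2, 1]] with P⁻¹ = [[1, -2], [-2, 5]], and M = P·diag(3, -2)·P⁻¹.
Then M^5 = P·diag(243, -32)·P⁻¹ = [[1215, -64], [486, -32]] · [[1, -2], [-2, 5]] = [[1343, -2750], [550, -1132]].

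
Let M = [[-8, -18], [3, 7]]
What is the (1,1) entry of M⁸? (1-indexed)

766

tr M = -1 and det M = -2, so the characteristic polynomial is λ² − (-1)λ + (-2) with roots -2 and 1.
Eigenvectors give P = [[-3, -2], [1, 1]] with P⁻¹ = [[-1, -2], [1, 3]], and M = P·diag(-2, 1)·P⁻¹.
Then M⁸ = P·diag(256, 1)·P⁻¹ = [[-768, -2], [256, 1]] · [[-1, -2], [1, 3]] = [[766, 1530], [-255, -509]].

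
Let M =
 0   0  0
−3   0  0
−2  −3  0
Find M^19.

M is strictly triangular, hence nilpotent: M^3 = 0, so M^19 = 0.

[[0, 0, 0], [0, 0, 0], [0, 0, 0]]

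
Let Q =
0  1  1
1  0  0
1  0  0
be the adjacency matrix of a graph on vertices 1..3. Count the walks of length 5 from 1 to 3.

4

The number of length-5 walks from vertex 1 to vertex 3 is entry (1,3) of Q⁵, where Q is the adjacency matrix.
Q² = [[2, 0, 0], [0, 1, 1], [0, 1, 1]]
Q³ = [[0, 2, 2], [2, 0, 0], [2, 0, 0]]
Q⁴ = [[4, 0, 0], [0, 2, 2], [0, 2, 2]]
Q⁵ = [[0, 4, 4], [4, 0, 0], [4, 0, 0]]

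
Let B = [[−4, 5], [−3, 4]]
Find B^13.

[[−4, 5], [−3, 4]]

B² = I (check: tr B = 0 and det B = −1), so B^13 = B since 13 is odd.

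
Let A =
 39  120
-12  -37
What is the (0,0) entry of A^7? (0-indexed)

21879

tr A = 2 and det A = -3, so the characteristic polynomial is λ² − (2)λ + (-3) with roots -1 and 3.
Eigenvectors give P = [[-3, 10], [1, -3]] with P⁻¹ = [[3, 10], [1, 3]], and A = P·diag(-1, 3)·P⁻¹.
Then A^7 = P·diag(-1, 2187)·P⁻¹ = [[3, 21870], [-1, -6561]] · [[3, 10], [1, 3]] = [[21879, 65640], [-6564, -19693]].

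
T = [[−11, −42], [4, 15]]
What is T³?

[[−155, −546], [52, 183]]

tr T = 4 and det T = 3, so the characteristic polynomial is λ² − (4)λ + (3) with roots 1 and 3.
Eigenvectors give P = [[7, −3], [−2, 1]] with P⁻¹ = [[1, 3], [2, 7]], and T = P·diag(1, 3)·P⁻¹.
Then T³ = P·diag(1, 27)·P⁻¹ = [[7, −81], [−2, 27]] · [[1, 3], [2, 7]] = [[−155, −546], [52, 183]].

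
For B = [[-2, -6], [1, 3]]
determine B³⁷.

B² = B (a projection; rank 1, trace 1), so B³⁷ = B.

[[-2, -6], [1, 3]]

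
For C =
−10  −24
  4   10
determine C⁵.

[[−160, −384], [64, 160]]

tr C = 0 and det C = −4, so the characteristic polynomial is λ² − (0)λ + (−4) with roots −2 and 2.
Eigenvectors give P = [[3, −2], [−1, 1]] with P⁻¹ = [[1, 2], [1, 3]], and C = P·diag(−2, 2)·P⁻¹.
Then C⁵ = P·diag(−32, 32)·P⁻¹ = [[−96, −64], [32, 32]] · [[1, 2], [1, 3]] = [[−160, −384], [64, 160]].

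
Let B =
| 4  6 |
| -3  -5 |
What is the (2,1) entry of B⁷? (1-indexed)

-129

tr B = -1 and det B = -2, so the characteristic polynomial is λ² − (-1)λ + (-2) with roots 1 and -2.
Eigenvectors give P = [[2, 1], [-1, -1]] with P⁻¹ = [[1, 1], [-1, -2]], and B = P·diag(1, -2)·P⁻¹.
Then B⁷ = P·diag(1, -128)·P⁻¹ = [[2, -128], [-1, 128]] · [[1, 1], [-1, -2]] = [[130, 258], [-129, -257]].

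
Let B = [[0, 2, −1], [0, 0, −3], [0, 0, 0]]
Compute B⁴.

B is strictly triangular, hence nilpotent: B³ = 0, so B⁴ = 0.

[[0, 0, 0], [0, 0, 0], [0, 0, 0]]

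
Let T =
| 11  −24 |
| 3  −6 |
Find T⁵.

tr T = 5 and det T = 6, so the characteristic polynomial is λ² − (5)λ + (6) with roots 2 and 3.
Eigenvectors give P = [[−8, 3], [−3, 1]] with P⁻¹ = [[1, −3], [3, −8]], and T = P·diag(2, 3)·P⁻¹.
Then T⁵ = P·diag(32, 243)·P⁻¹ = [[−256, 729], [−96, 243]] · [[1, −3], [3, −8]] = [[1931, −5064], [633, −1656]].

[[1931, −5064], [633, −1656]]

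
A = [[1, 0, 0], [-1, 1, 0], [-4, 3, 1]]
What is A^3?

A = I + N where N = [[0, 0, 0], [-1, 0, 0], [-4, 3, 0]] is strictly lower-triangular, so N^3 = 0.
(I + N)^3 = I + 3·N + 3·N^2 = [[1, 0, 0], [-3, 1, 0], [-21, 9, 1]].

[[1, 0, 0], [-3, 1, 0], [-21, 9, 1]]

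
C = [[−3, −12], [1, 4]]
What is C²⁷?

C² = C (a projection; rank 1, trace 1), so C²⁷ = C.

[[−3, −12], [1, 4]]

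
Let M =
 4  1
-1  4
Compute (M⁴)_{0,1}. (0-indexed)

240

M² = [[15, 8], [-8, 15]]
M³ = [[52, 47], [-47, 52]]
M⁴ = [[161, 240], [-240, 161]]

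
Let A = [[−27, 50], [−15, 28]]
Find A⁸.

tr A = 1 and det A = −6, so the characteristic polynomial is λ² − (1)λ + (−6) with roots 3 and −2.
Eigenvectors give P = [[−5, 2], [−3, 1]] with P⁻¹ = [[1, −2], [3, −5]], and A = P·diag(3, −2)·P⁻¹.
Then A⁸ = P·diag(6561, 256)·P⁻¹ = [[−32805, 512], [−19683, 256]] · [[1, −2], [3, −5]] = [[−31269, 63050], [−18915, 38086]].

[[−31269, 63050], [−18915, 38086]]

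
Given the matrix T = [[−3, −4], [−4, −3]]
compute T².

[[25, 24], [24, 25]]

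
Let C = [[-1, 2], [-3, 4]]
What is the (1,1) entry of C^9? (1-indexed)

-1021

tr C = 3 and det C = 2, so the characteristic polynomial is λ² − (3)λ + (2) with roots 2 and 1.
Eigenvectors give P = [[2, -1], [3, -1]] with P⁻¹ = [[-1, 1], [-3, 2]], and C = P·diag(2, 1)·P⁻¹.
Then C^9 = P·diag(512, 1)·P⁻¹ = [[1024, -1], [1536, -1]] · [[-1, 1], [-3, 2]] = [[-1021, 1022], [-1533, 1534]].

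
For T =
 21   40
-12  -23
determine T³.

tr T = -2 and det T = -3, so the characteristic polynomial is λ² − (-2)λ + (-3) with roots -3 and 1.
Eigenvectors give P = [[5, -2], [-3, 1]] with P⁻¹ = [[-1, -2], [-3, -5]], and T = P·diag(-3, 1)·P⁻¹.
Then T³ = P·diag(-27, 1)·P⁻¹ = [[-135, -2], [81, 1]] · [[-1, -2], [-3, -5]] = [[141, 280], [-84, -167]].

[[141, 280], [-84, -167]]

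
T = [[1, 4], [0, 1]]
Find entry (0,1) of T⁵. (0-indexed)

20

T = I + N where N = [[0, 4], [0, 0]] is strictly upper-triangular, so N² = 0.
(I + N)⁵ = I + 5·N = [[1, 20], [0, 1]].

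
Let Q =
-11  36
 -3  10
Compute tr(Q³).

tr Q = -1 and det Q = -2, so the characteristic polynomial is λ² − (-1)λ + (-2) with roots 1 and -2.
Eigenvectors give P = [[3, -4], [1, -1]] with P⁻¹ = [[-1, 4], [-1, 3]], and Q = P·diag(1, -2)·P⁻¹.
Then Q³ = P·diag(1, -8)·P⁻¹ = [[3, 32], [1, 8]] · [[-1, 4], [-1, 3]] = [[-35, 108], [-9, 28]].

-7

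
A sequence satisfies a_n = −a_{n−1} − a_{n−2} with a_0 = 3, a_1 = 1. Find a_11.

−4

With companion matrix Q = [[−1, −1], [1, 0]], [a_n, a_{n−1}]ᵀ = Q·[a_{n−1}, a_{n−2}]ᵀ, so [a_11, a_10]ᵀ = Q¹⁰·[a_1, a_0]ᵀ.
Q¹⁰ = [[−1, −1], [1, 0]], giving [a_11, a_10]ᵀ = [[−4], [1]].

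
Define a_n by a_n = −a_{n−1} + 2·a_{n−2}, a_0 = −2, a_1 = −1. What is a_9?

169

With companion matrix Q = [[−1, 2], [1, 0]], [a_n, a_{n−1}]ᵀ = Q·[a_{n−1}, a_{n−2}]ᵀ, so [a_9, a_8]ᵀ = Q⁸·[a_1, a_0]ᵀ.
Q⁸ = [[171, −170], [−85, 86]], giving [a_9, a_8]ᵀ = [[169], [−87]].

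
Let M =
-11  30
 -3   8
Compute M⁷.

tr M = -3 and det M = 2, so the characteristic polynomial is λ² − (-3)λ + (2) with roots -1 and -2.
Eigenvectors give P = [[-3, -10], [-1, -3]] with P⁻¹ = [[3, -10], [-1, 3]], and M = P·diag(-1, -2)·P⁻¹.
Then M⁷ = P·diag(-1, -128)·P⁻¹ = [[3, 1280], [1, 384]] · [[3, -10], [-1, 3]] = [[-1271, 3810], [-381, 1142]].

[[-1271, 3810], [-381, 1142]]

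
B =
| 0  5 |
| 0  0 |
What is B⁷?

B is strictly triangular, hence nilpotent: B² = 0, so B⁷ = 0.

[[0, 0], [0, 0]]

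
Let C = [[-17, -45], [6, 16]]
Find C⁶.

[[379, 945], [-126, -314]]

tr C = -1 and det C = -2, so the characteristic polynomial is λ² − (-1)λ + (-2) with roots 1 and -2.
Eigenvectors give P = [[-5, 3], [2, -1]] with P⁻¹ = [[1, 3], [2, 5]], and C = P·diag(1, -2)·P⁻¹.
Then C⁶ = P·diag(1, 64)·P⁻¹ = [[-5, 192], [2, -64]] · [[1, 3], [2, 5]] = [[379, 945], [-126, -314]].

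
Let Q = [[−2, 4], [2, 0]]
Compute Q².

[[12, −8], [−4, 8]]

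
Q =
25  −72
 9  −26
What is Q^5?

tr Q = −1 and det Q = −2, so the characteristic polynomial is λ² − (−1)λ + (−2) with roots −2 and 1.
Eigenvectors give P = [[8, 3], [3, 1]] with P⁻¹ = [[−1, 3], [3, −8]], and Q = P·diag(−2, 1)·P⁻¹.
Then Q^5 = P·diag(−32, 1)·P⁻¹ = [[−256, 3], [−96, 1]] · [[−1, 3], [3, −8]] = [[265, −792], [99, −296]].

[[265, −792], [99, −296]]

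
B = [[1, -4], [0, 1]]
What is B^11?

B = I + N where N = [[0, -4], [0, 0]] is strictly upper-triangular, so N^2 = 0.
(I + N)^11 = I + 11·N = [[1, -44], [0, 1]].

[[1, -44], [0, 1]]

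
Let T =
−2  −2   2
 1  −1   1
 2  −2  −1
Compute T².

[[6, 2, −8], [−1, −3, 0], [−8, 0, 3]]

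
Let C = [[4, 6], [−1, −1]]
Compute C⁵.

tr C = 3 and det C = 2, so the characteristic polynomial is λ² − (3)λ + (2) with roots 1 and 2.
Eigenvectors give P = [[−2, 3], [1, −1]] with P⁻¹ = [[1, 3], [1, 2]], and C = P·diag(1, 2)·P⁻¹.
Then C⁵ = P·diag(1, 32)·P⁻¹ = [[−2, 96], [1, −32]] · [[1, 3], [1, 2]] = [[94, 186], [−31, −61]].

[[94, 186], [−31, −61]]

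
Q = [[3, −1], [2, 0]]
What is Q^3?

[[15, −7], [14, −6]]

tr Q = 3 and det Q = 2, so the characteristic polynomial is λ² − (3)λ + (2) with roots 2 and 1.
Eigenvectors give P = [[1, 1], [1, 2]] with P⁻¹ = [[2, −1], [−1, 1]], and Q = P·diag(2, 1)·P⁻¹.
Then Q^3 = P·diag(8, 1)·P⁻¹ = [[8, 1], [8, 2]] · [[2, −1], [−1, 1]] = [[15, −7], [14, −6]].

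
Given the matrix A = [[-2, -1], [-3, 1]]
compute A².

[[7, 1], [3, 4]]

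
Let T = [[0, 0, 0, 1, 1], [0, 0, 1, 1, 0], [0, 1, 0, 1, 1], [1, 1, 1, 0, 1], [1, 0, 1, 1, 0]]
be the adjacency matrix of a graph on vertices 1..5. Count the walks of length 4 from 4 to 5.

The number of length-4 walks from vertex 4 to vertex 5 is entry (4,5) of T⁴, where T is the adjacency matrix.
T² = [[2, 1, 2, 1, 1], [1, 2, 1, 1, 2], [2, 1, 3, 2, 1], [1, 1, 2, 4, 2], [1, 2, 1, 2, 3]]
T³ = [[2, 3, 3, 6, 5], [3, 2, 5, 6, 3], [3, 5, 4, 7, 7], [6, 6, 7, 6, 7], [5, 3, 7, 7, 4]]
T⁴ = [[11, 9, 14, 13, 11], [9, 11, 11, 13, 14], [14, 11, 19, 19, 14], [13, 13, 19, 26, 19], [11, 14, 14, 19, 19]]

19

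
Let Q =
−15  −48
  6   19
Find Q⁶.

[[−5823, −17472], [2184, 6553]]

tr Q = 4 and det Q = 3, so the characteristic polynomial is λ² − (4)λ + (3) with roots 3 and 1.
Eigenvectors give P = [[−8, −3], [3, 1]] with P⁻¹ = [[1, 3], [−3, −8]], and Q = P·diag(3, 1)·P⁻¹.
Then Q⁶ = P·diag(729, 1)·P⁻¹ = [[−5832, −3], [2187, 1]] · [[1, 3], [−3, −8]] = [[−5823, −17472], [2184, 6553]].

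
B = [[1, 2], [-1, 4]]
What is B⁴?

tr B = 5 and det B = 6, so the characteristic polynomial is λ² − (5)λ + (6) with roots 2 and 3.
Eigenvectors give P = [[2, 1], [1, 1]] with P⁻¹ = [[1, -1], [-1, 2]], and B = P·diag(2, 3)·P⁻¹.
Then B⁴ = P·diag(16, 81)·P⁻¹ = [[32, 81], [16, 81]] · [[1, -1], [-1, 2]] = [[-49, 130], [-65, 146]].

[[-49, 130], [-65, 146]]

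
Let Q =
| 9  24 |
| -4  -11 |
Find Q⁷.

tr Q = -2 and det Q = -3, so the characteristic polynomial is λ² − (-2)λ + (-3) with roots 1 and -3.
Eigenvectors give P = [[-3, -2], [1, 1]] with P⁻¹ = [[-1, -2], [1, 3]], and Q = P·diag(1, -3)·P⁻¹.
Then Q⁷ = P·diag(1, -2187)·P⁻¹ = [[-3, 4374], [1, -2187]] · [[-1, -2], [1, 3]] = [[4377, 13128], [-2188, -6563]].

[[4377, 13128], [-2188, -6563]]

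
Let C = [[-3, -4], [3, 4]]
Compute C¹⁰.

C² = C (a projection; rank 1, trace 1), so C¹⁰ = C.

[[-3, -4], [3, 4]]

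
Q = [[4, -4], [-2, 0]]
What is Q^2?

[[24, -16], [-8, 8]]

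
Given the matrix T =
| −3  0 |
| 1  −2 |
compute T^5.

[[−243, 0], [211, −32]]

tr T = −5 and det T = 6, so the characteristic polynomial is λ² − (−5)λ + (6) with roots −2 and −3.
Eigenvectors give P = [[0, 1], [1, −1]] with P⁻¹ = [[1, 1], [1, 0]], and T = P·diag(−2, −3)·P⁻¹.
Then T^5 = P·diag(−32, −243)·P⁻¹ = [[0, −243], [−32, 243]] · [[1, 1], [1, 0]] = [[−243, 0], [211, −32]].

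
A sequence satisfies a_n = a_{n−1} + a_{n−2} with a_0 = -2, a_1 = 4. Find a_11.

With companion matrix B = [[1, 1], [1, 0]], [a_n, a_{n−1}]ᵀ = B·[a_{n−1}, a_{n−2}]ᵀ, so [a_11, a_10]ᵀ = B¹⁰·[a_1, a_0]ᵀ.
B¹⁰ = [[89, 55], [55, 34]], giving [a_11, a_10]ᵀ = [[246], [152]].

246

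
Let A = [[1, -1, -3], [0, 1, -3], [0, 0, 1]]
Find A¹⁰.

[[1, -10, 105], [0, 1, -30], [0, 0, 1]]

A = I + N where N = [[0, -1, -3], [0, 0, -3], [0, 0, 0]] is strictly upper-triangular, so N³ = 0.
(I + N)¹⁰ = I + 10·N + 45·N² = [[1, -10, 105], [0, 1, -30], [0, 0, 1]].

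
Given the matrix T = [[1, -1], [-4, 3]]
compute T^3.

T^2 = [[5, -4], [-16, 13]]
T^3 = [[21, -17], [-68, 55]]

[[21, -17], [-68, 55]]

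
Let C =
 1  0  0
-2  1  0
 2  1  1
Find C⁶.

C = I + N where N = [[0, 0, 0], [-2, 0, 0], [2, 1, 0]] is strictly lower-triangular, so N³ = 0.
(I + N)⁶ = I + 6·N + 15·N² = [[1, 0, 0], [-12, 1, 0], [-18, 6, 1]].

[[1, 0, 0], [-12, 1, 0], [-18, 6, 1]]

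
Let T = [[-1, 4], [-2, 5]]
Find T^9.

tr T = 4 and det T = 3, so the characteristic polynomial is λ² − (4)λ + (3) with roots 1 and 3.
Eigenvectors give P = [[2, 1], [1, 1]] with P⁻¹ = [[1, -1], [-1, 2]], and T = P·diag(1, 3)·P⁻¹.
Then T^9 = P·diag(1, 19683)·P⁻¹ = [[2, 19683], [1, 19683]] · [[1, -1], [-1, 2]] = [[-19681, 39364], [-19682, 39365]].

[[-19681, 39364], [-19682, 39365]]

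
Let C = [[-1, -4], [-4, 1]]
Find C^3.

C^2 = [[17, 0], [0, 17]]
C^3 = [[-17, -68], [-68, 17]]

[[-17, -68], [-68, 17]]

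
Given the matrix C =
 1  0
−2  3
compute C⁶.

tr C = 4 and det C = 3, so the characteristic polynomial is λ² − (4)λ + (3) with roots 3 and 1.
Eigenvectors give P = [[0, 1], [−1, 1]] with P⁻¹ = [[1, −1], [1, 0]], and C = P·diag(3, 1)·P⁻¹.
Then C⁶ = P·diag(729, 1)·P⁻¹ = [[0, 1], [−729, 1]] · [[1, −1], [1, 0]] = [[1, 0], [−728, 729]].

[[1, 0], [−728, 729]]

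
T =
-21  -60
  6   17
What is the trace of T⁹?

tr T = -4 and det T = 3, so the characteristic polynomial is λ² − (-4)λ + (3) with roots -1 and -3.
Eigenvectors give P = [[-3, 10], [1, -3]] with P⁻¹ = [[3, 10], [1, 3]], and T = P·diag(-1, -3)·P⁻¹.
Then T⁹ = P·diag(-1, -19683)·P⁻¹ = [[3, -196830], [-1, 59049]] · [[3, 10], [1, 3]] = [[-196821, -590460], [59046, 177137]].

-19684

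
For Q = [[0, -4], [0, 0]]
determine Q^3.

Q is strictly triangular, hence nilpotent: Q^2 = 0, so Q^3 = 0.

[[0, 0], [0, 0]]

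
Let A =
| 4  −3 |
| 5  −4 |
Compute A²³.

A² = I (check: tr A = 0 and det A = −1), so A²³ = A since 23 is odd.

[[4, −3], [5, −4]]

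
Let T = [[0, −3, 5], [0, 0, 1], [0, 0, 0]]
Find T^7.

[[0, 0, 0], [0, 0, 0], [0, 0, 0]]

T is strictly triangular, hence nilpotent: T^3 = 0, so T^7 = 0.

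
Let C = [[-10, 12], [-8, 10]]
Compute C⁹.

[[-2560, 3072], [-2048, 2560]]

tr C = 0 and det C = -4, so the characteristic polynomial is λ² − (0)λ + (-4) with roots -2 and 2.
Eigenvectors give P = [[3, 1], [2, 1]] with P⁻¹ = [[1, -1], [-2, 3]], and C = P·diag(-2, 2)·P⁻¹.
Then C⁹ = P·diag(-512, 512)·P⁻¹ = [[-1536, 512], [-1024, 512]] · [[1, -1], [-2, 3]] = [[-2560, 3072], [-2048, 2560]].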